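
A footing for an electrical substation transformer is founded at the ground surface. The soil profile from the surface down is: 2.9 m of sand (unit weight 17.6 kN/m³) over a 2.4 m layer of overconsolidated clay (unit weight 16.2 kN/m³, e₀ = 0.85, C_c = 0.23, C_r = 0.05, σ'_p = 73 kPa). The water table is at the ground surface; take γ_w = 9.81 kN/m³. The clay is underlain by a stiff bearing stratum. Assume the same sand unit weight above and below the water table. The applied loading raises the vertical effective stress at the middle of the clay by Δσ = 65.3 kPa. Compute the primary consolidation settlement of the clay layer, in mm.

Mid-depth of clay below the ground surface: z = 2.9 + 2.4/2 = 4.1 m.
Total vertical stress at mid-clay: σ_v = 17.6×2.9 + 16.2×1.2 = 70.48 kPa.
Pore pressure: u = 9.81×(4.1 − 0) = 40.221 kPa.
Initial effective stress: σ'_0 = σ_v − u = 70.48 − 40.221 = 30.259 kPa.
Final effective stress: σ'_f = 30.259 + 65.3 = 95.559 kPa.
σ'_f = 95.559 > σ'_p = 73 kPa, so the stress path crosses the preconsolidation pressure — recompression up to σ'_p, then virgin compression beyond:
S_c = H/(1+e₀)·[C_r·log₁₀(σ'_p/σ'_0) + C_c·log₁₀(σ'_f/σ'_p)]
    = 2.4/1.85 × [0.05×log₁₀(73/30.259) + 0.23×log₁₀(95.559/73)]
    = 1.2973 × [0.019123 + 0.026898] = 0.0597 m

S_c ≈ 59.7 mm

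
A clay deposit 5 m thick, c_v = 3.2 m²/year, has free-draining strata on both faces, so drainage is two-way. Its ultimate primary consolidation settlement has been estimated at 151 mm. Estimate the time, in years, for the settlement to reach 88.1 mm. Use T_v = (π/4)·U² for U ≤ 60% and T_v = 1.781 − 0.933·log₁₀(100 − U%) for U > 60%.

Drainage path length: H_d = H/2 = 2.5 m (double drainage).
U = S(t)/S_ult = 88.1/151 = 0.5834.
U ≤ 60%: T_v = (π/4)·U² = (π/4)×0.58344² = 0.26735.
t = T_v·H_d²/c_v = 0.26735×2.5²/3.2 = 0.5222 years.

t ≈ 0.522 years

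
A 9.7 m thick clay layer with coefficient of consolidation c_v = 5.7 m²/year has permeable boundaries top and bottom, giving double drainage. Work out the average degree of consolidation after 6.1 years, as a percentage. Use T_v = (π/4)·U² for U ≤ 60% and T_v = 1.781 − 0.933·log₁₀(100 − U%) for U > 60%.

Drainage path length: H_d = H/2 = 4.85 m (double drainage).
T_v = c_v·t/H_d² = 5.7×6.1/4.85² = 1.4782.
T_v = 1.4782 corresponds to the U > 60% branch:
U = 1 − 10^((1.781 − T_v)/0.933)/100 = 0.9789

U ≈ 97.9 %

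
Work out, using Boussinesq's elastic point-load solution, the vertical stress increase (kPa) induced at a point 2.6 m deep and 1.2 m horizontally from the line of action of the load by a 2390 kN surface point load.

Boussinesq vertical stress below a point load on an elastic half-space:
Δσ_z = 3P/(2πz²) · [1 + (r/z)²]^(−5/2)
r/z = 1.2/2.6 = 0.46154; [1+(r/z)²]^(−5/2) = 0.61707.
Δσ_z = 3×2390/(2π×2.6²) × 0.61707 = 168.81 × 0.61707 = 104.2 kPa

Δσ_z ≈ 104 kPa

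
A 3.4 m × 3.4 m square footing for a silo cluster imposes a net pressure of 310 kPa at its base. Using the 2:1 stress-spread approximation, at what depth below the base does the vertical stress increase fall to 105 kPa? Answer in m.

2:1 spreading — at depth z the loaded area has grown by z in each plan dimension:
qB²/(B+z)² = Δσ_z ⇒ z = B(√(q/Δσ_z) − 1) = 3.4×(√(310/105) − 1) = 2.442 m

z ≈ 2.44 m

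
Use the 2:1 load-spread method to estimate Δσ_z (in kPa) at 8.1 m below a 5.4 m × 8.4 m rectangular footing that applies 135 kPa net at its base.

Δσ_z ≈ 27.5 kPa

By the 2:1 method the load spreads at 1 horizontal : 2 vertical, so at depth z the loaded area has grown by z in each plan dimension:
Δσ = qBL/((B+z)(L+z)) = 135×5.4×8.4/((5.4+8.1)(8.4+8.1)) = 27.491 kPa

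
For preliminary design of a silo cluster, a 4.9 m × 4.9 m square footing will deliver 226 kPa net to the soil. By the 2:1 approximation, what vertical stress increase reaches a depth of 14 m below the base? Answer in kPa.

Δσ_z ≈ 15.2 kPa

By the 2:1 method the load spreads at 1 horizontal : 2 vertical, so at depth z the loaded area has grown by z in each plan dimension:
Δσ = qBL/((B+z)(L+z)) = 226×4.9×4.9/((4.9+14)(4.9+14)) = 15.191 kPa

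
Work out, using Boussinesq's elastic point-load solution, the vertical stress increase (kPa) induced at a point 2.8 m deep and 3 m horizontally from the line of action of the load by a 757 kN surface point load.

Δσ_z ≈ 6.82 kPa

Boussinesq vertical stress below a point load on an elastic half-space:
Δσ_z = 3P/(2πz²) · [1 + (r/z)²]^(−5/2)
r/z = 3/2.8 = 1.0714; [1+(r/z)²]^(−5/2) = 0.14789.
Δσ_z = 3×757/(2π×2.8²) × 0.14789 = 46.102 × 0.14789 = 6.818 kPa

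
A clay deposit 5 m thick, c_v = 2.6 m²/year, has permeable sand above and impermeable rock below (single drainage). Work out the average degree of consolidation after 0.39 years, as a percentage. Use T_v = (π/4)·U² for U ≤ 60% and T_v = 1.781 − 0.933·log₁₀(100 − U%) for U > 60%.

Drainage path length: H_d = H = 5 m (single drainage).
T_v = c_v·t/H_d² = 2.6×0.39/5² = 0.04056.
T_v = 0.04056 corresponds to the U ≤ 60% branch:
U = √(4T_v/π) = 0.2273

U ≈ 22.7 %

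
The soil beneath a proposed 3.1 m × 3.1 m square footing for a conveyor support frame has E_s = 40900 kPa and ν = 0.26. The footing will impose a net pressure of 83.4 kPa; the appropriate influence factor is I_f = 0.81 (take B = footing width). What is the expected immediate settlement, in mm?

S_e ≈ 4.77 mm

Immediate (elastic) settlement: S_e = q·B·(1−ν²)/E_s · I_f.
S_e = 83.4 × 3.1 × (1 − 0.26²) / 40900 × 0.81
    = 83.4 × 3.1 × 0.9324 / 40900 × 0.81
    = 0.004774 m = 4.774 mm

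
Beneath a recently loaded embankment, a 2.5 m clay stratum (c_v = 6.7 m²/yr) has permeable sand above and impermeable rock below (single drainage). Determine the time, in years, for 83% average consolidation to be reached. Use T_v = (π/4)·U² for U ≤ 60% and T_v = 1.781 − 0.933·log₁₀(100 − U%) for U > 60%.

Drainage path length: H_d = H = 2.5 m (single drainage).
U > 60%: T_v = 1.781 − 0.933·log₁₀(100 − 83) = 0.63299.
t = T_v·H_d²/c_v = 0.63299×2.5²/6.7 = 0.5905 years.

t ≈ 0.59 years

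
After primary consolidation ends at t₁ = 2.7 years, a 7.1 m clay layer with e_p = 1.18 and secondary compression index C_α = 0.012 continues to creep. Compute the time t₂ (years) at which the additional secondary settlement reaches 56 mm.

S_s = C_α·H/(1+e_p)·log₁₀(t₂/t₁) ⇒ log₁₀(t₂/t₁) = S_s·(1+e_p)/(C_α·H).
log₁₀(t₂/t₁) = 0.056 × (1+1.18) / (0.012×7.1) = 1.433
t₂ = t₁ × 10^1.433 = 2.7 × 27.09 = 73.15 years

t₂ ≈ 73.2 years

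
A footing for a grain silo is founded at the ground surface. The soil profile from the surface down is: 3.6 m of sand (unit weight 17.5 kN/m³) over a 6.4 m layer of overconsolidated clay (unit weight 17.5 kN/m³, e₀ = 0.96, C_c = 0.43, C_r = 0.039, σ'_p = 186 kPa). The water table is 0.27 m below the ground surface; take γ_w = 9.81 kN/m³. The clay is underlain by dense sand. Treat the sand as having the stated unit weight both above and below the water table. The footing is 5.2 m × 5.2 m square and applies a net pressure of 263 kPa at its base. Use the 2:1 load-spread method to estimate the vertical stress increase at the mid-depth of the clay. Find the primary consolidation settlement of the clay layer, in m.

Mid-depth of clay below the ground surface: z = 3.6 + 6.4/2 = 6.8 m.
Total vertical stress at mid-clay: σ_v = 17.5×3.6 + 17.5×3.2 = 119 kPa.
Pore pressure: u = 9.81×(6.8 − 0.27) = 64.059 kPa.
Initial effective stress: σ'_0 = σ_v − u = 119 − 64.059 = 54.941 kPa.
Stress increase at mid-clay by the 2:1 spreading method:
Δσ = qBL/((B+z)(L+z)) = 263×5.2×5.2/((5.2+6.8)(5.2+6.8)) = 49.386 kPa
Final effective stress: σ'_f = 54.941 + 49.386 = 104.33 kPa.
σ'_f = 104.33 ≤ σ'_p = 186 kPa, so the clay remains overconsolidated and only the recompression index applies:
S_c = C_r·H/(1+e₀)·log₁₀(σ'_f/σ'_0) = 0.039×6.4/1.96×log₁₀(104.33/54.941)
    = 0.12735 × 0.27851 = 0.03547 m

S_c ≈ 0.0355 m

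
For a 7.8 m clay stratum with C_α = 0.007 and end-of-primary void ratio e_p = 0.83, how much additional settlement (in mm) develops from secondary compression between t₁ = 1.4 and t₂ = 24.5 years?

Secondary compression: S_s = C_α·H/(1+e_p)·log₁₀(t₂/t₁)
S_s = 0.007×7.8/(1+0.83)×log₁₀(24.5/1.4)
    = 0.02984 × 1.243 = 0.03709 m

S_s ≈ 37.1 mm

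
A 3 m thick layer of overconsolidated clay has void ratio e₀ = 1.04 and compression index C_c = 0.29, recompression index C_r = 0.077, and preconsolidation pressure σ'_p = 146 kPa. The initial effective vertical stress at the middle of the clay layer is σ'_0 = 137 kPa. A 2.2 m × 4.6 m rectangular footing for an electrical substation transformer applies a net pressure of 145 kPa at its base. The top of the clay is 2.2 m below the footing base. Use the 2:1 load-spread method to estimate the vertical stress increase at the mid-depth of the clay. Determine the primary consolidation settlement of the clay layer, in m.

Mid-depth of clay below the footing base: z = 2.2 + 3/2 = 3.7 m.
Stress increase at mid-clay by the 2:1 spreading method:
Δσ = qBL/((B+z)(L+z)) = 145×2.2×4.6/((2.2+3.7)(4.6+3.7)) = 29.965 kPa
Final effective stress: σ'_f = 137 + 29.965 = 166.97 kPa.
σ'_f = 166.97 > σ'_p = 146 kPa, so the stress path crosses the preconsolidation pressure — recompression up to σ'_p, then virgin compression beyond:
S_c = H/(1+e₀)·[C_r·log₁₀(σ'_p/σ'_0) + C_c·log₁₀(σ'_f/σ'_p)]
    = 3/2.04 × [0.077×log₁₀(146/137) + 0.29×log₁₀(166.97/146)]
    = 1.4706 × [0.0021277 + 0.016903] = 0.02799 m

S_c ≈ 0.028 m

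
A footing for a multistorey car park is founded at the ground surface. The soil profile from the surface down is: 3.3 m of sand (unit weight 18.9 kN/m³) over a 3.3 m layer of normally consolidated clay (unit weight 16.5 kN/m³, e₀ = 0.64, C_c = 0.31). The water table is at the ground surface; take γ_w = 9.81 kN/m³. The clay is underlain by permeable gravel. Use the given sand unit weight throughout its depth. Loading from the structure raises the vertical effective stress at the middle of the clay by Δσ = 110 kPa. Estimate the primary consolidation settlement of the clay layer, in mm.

S_c ≈ 353 mm

Mid-depth of clay below the ground surface: z = 3.3 + 3.3/2 = 4.95 m.
Total vertical stress at mid-clay: σ_v = 18.9×3.3 + 16.5×1.65 = 89.595 kPa.
Pore pressure: u = 9.81×(4.95 − 0) = 48.56 kPa.
Initial effective stress: σ'_0 = σ_v − u = 89.595 − 48.56 = 41.035 kPa.
Final effective stress: σ'_f = σ'_0 + Δσ = 41.035 + 110 = 151.03 kPa.
Normally consolidated clay, so the full stress increment lies on the virgin compression line:
S_c = C_c·H/(1+e₀)·log₁₀(σ'_f/σ'_0) = 0.31×3.3/(1+0.64)×log₁₀(151.03/41.035)
    = 0.62378 × 0.56591 = 0.353 m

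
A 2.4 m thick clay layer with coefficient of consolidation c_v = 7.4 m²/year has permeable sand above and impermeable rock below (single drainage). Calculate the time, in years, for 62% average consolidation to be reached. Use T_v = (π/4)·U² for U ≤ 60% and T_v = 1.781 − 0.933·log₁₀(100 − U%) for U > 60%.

Drainage path length: H_d = H = 2.4 m (single drainage).
U > 60%: T_v = 1.781 − 0.933·log₁₀(100 − 62) = 0.30706.
t = T_v·H_d²/c_v = 0.30706×2.4²/7.4 = 0.239 years.

t ≈ 0.239 years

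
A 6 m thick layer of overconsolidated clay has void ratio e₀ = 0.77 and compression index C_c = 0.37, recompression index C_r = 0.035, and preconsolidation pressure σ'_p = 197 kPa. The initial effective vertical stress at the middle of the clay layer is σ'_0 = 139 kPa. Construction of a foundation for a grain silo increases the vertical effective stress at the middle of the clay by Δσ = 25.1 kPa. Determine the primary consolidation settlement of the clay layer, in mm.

Final effective stress: σ'_f = 139 + 25.1 = 164.1 kPa.
σ'_f = 164.1 ≤ σ'_p = 197 kPa, so the clay remains overconsolidated and only the recompression index applies:
S_c = C_r·H/(1+e₀)·log₁₀(σ'_f/σ'_0) = 0.035×6/1.77×log₁₀(164.1/139)
    = 0.11864 × 0.072094 = 0.008553 m

S_c ≈ 8.55 mm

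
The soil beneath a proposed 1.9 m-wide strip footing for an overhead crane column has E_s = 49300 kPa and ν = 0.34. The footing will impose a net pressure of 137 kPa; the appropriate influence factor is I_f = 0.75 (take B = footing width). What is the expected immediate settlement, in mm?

Immediate (elastic) settlement: S_e = q·B·(1−ν²)/E_s · I_f.
S_e = 137 × 1.9 × (1 − 0.34²) / 49300 × 0.75
    = 137 × 1.9 × 0.8844 / 49300 × 0.75
    = 0.003502 m = 3.502 mm

S_e ≈ 3.5 mm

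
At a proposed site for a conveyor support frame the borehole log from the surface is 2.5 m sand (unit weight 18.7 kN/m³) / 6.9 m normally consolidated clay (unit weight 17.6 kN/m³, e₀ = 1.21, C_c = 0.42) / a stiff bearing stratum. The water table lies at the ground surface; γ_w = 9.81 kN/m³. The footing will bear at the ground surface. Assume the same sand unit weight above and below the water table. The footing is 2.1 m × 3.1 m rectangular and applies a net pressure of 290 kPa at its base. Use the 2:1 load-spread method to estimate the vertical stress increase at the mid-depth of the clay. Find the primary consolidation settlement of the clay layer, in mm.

S_c ≈ 241 mm

Mid-depth of clay below the ground surface: z = 2.5 + 6.9/2 = 5.95 m.
Total vertical stress at mid-clay: σ_v = 18.7×2.5 + 17.6×3.45 = 107.47 kPa.
Pore pressure: u = 9.81×(5.95 − 0) = 58.37 kPa.
Initial effective stress: σ'_0 = σ_v − u = 107.47 − 58.37 = 49.1 kPa.
Stress increase at mid-clay by the 2:1 spreading method:
Δσ = qBL/((B+z)(L+z)) = 290×2.1×3.1/((2.1+5.95)(3.1+5.95)) = 25.914 kPa
Final effective stress: σ'_f = σ'_0 + Δσ = 49.1 + 25.914 = 75.014 kPa.
Normally consolidated clay, so the full stress increment lies on the virgin compression line:
S_c = C_c·H/(1+e₀)·log₁₀(σ'_f/σ'_0) = 0.42×6.9/(1+1.21)×log₁₀(75.014/49.1)
    = 1.3113 × 0.18406 = 0.2414 m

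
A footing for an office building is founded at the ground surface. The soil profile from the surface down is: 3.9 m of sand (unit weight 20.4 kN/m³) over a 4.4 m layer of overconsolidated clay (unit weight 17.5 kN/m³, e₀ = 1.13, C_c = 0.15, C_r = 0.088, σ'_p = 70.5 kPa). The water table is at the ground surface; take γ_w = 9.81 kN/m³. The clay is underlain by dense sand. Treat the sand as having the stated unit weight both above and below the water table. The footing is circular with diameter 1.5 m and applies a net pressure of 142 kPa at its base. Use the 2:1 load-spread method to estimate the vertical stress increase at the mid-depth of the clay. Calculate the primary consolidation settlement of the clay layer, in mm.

S_c ≈ 7.17 mm

Mid-depth of clay below the ground surface: z = 3.9 + 4.4/2 = 6.1 m.
Total vertical stress at mid-clay: σ_v = 20.4×3.9 + 17.5×2.2 = 118.06 kPa.
Pore pressure: u = 9.81×(6.1 − 0) = 59.841 kPa.
Initial effective stress: σ'_0 = σ_v − u = 118.06 − 59.841 = 58.219 kPa.
Stress increase at mid-clay by the 2:1 spreading method:
Δσ ≈ qD²/(D+z)² = 142×1.5²/(1.5+6.1)² = 5.5315 kPa
Final effective stress: σ'_f = 58.219 + 5.5315 = 63.751 kPa.
σ'_f = 63.751 ≤ σ'_p = 70.5 kPa, so the clay remains overconsolidated and only the recompression index applies:
S_c = C_r·H/(1+e₀)·log₁₀(σ'_f/σ'_0) = 0.088×4.4/2.13×log₁₀(63.751/58.219)
    = 0.18178 × 0.039422 = 0.007166 m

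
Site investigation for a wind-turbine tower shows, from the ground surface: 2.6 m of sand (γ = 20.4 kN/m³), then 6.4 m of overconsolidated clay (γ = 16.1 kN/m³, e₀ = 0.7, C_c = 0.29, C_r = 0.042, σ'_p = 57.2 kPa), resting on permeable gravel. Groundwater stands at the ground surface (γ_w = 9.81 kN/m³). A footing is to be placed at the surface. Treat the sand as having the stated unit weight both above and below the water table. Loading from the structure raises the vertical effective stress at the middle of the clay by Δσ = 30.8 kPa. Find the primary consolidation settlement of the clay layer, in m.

S_c ≈ 0.162 m

Mid-depth of clay below the ground surface: z = 2.6 + 6.4/2 = 5.8 m.
Total vertical stress at mid-clay: σ_v = 20.4×2.6 + 16.1×3.2 = 104.56 kPa.
Pore pressure: u = 9.81×(5.8 − 0) = 56.898 kPa.
Initial effective stress: σ'_0 = σ_v − u = 104.56 − 56.898 = 47.662 kPa.
Final effective stress: σ'_f = 47.662 + 30.8 = 78.462 kPa.
σ'_f = 78.462 > σ'_p = 57.2 kPa, so the stress path crosses the preconsolidation pressure — recompression up to σ'_p, then virgin compression beyond:
S_c = H/(1+e₀)·[C_r·log₁₀(σ'_p/σ'_0) + C_c·log₁₀(σ'_f/σ'_p)]
    = 6.4/1.7 × [0.042×log₁₀(57.2/47.662) + 0.29×log₁₀(78.462/57.2)]
    = 3.7647 × [0.0033274 + 0.039806] = 0.1624 m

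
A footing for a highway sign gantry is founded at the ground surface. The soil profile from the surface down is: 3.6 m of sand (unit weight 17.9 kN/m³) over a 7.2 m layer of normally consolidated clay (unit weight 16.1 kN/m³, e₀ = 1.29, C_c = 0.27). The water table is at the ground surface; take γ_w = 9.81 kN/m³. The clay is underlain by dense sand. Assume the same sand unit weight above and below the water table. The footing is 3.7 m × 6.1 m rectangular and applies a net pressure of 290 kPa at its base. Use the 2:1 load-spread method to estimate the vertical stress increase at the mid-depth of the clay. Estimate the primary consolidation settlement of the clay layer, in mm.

Mid-depth of clay below the ground surface: z = 3.6 + 7.2/2 = 7.2 m.
Total vertical stress at mid-clay: σ_v = 17.9×3.6 + 16.1×3.6 = 122.4 kPa.
Pore pressure: u = 9.81×(7.2 − 0) = 70.632 kPa.
Initial effective stress: σ'_0 = σ_v − u = 122.4 − 70.632 = 51.768 kPa.
Stress increase at mid-clay by the 2:1 spreading method:
Δσ = qBL/((B+z)(L+z)) = 290×3.7×6.1/((3.7+7.2)(6.1+7.2)) = 45.149 kPa
Final effective stress: σ'_f = σ'_0 + Δσ = 51.768 + 45.149 = 96.917 kPa.
Normally consolidated clay, so the full stress increment lies on the virgin compression line:
S_c = C_c·H/(1+e₀)·log₁₀(σ'_f/σ'_0) = 0.27×7.2/(1+1.29)×log₁₀(96.917/51.768)
    = 0.84891 × 0.27234 = 0.2312 m

S_c ≈ 231 mm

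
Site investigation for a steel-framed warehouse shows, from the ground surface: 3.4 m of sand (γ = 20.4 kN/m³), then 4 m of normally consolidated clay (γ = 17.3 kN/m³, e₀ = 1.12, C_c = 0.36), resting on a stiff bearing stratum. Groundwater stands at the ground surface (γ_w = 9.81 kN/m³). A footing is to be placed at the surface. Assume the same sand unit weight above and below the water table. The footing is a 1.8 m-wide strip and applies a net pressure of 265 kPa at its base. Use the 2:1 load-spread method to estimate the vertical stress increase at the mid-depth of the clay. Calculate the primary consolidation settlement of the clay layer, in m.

S_c ≈ 0.246 m

Mid-depth of clay below the ground surface: z = 3.4 + 4/2 = 5.4 m.
Total vertical stress at mid-clay: σ_v = 20.4×3.4 + 17.3×2 = 103.96 kPa.
Pore pressure: u = 9.81×(5.4 − 0) = 52.974 kPa.
Initial effective stress: σ'_0 = σ_v − u = 103.96 − 52.974 = 50.986 kPa.
Stress increase at mid-clay by the 2:1 spreading method:
Δσ = qB/(B+z) = 265×1.8/(1.8+5.4) = 66.25 kPa
Final effective stress: σ'_f = σ'_0 + Δσ = 50.986 + 66.25 = 117.24 kPa.
Normally consolidated clay, so the full stress increment lies on the virgin compression line:
S_c = C_c·H/(1+e₀)·log₁₀(σ'_f/σ'_0) = 0.36×4/(1+1.12)×log₁₀(117.24/50.986)
    = 0.67925 × 0.36162 = 0.2456 m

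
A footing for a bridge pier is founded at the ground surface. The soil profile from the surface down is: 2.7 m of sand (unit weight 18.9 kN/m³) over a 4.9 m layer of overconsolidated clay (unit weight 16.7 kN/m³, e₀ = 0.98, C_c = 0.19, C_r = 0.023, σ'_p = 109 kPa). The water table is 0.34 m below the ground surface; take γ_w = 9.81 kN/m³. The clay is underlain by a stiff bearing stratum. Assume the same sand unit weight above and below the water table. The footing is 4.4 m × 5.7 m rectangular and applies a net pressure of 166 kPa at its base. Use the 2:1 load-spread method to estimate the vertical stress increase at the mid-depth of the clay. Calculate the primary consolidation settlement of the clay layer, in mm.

Mid-depth of clay below the ground surface: z = 2.7 + 4.9/2 = 5.15 m.
Total vertical stress at mid-clay: σ_v = 18.9×2.7 + 16.7×2.45 = 91.945 kPa.
Pore pressure: u = 9.81×(5.15 − 0.34) = 47.186 kPa.
Initial effective stress: σ'_0 = σ_v − u = 91.945 − 47.186 = 44.759 kPa.
Stress increase at mid-clay by the 2:1 spreading method:
Δσ = qBL/((B+z)(L+z)) = 166×4.4×5.7/((4.4+5.15)(5.7+5.15)) = 40.179 kPa
Final effective stress: σ'_f = 44.759 + 40.179 = 84.938 kPa.
σ'_f = 84.938 ≤ σ'_p = 109 kPa, so the clay remains overconsolidated and only the recompression index applies:
S_c = C_r·H/(1+e₀)·log₁₀(σ'_f/σ'_0) = 0.023×4.9/1.98×log₁₀(84.938/44.759)
    = 0.056918 × 0.27822 = 0.01584 m

S_c ≈ 15.8 mm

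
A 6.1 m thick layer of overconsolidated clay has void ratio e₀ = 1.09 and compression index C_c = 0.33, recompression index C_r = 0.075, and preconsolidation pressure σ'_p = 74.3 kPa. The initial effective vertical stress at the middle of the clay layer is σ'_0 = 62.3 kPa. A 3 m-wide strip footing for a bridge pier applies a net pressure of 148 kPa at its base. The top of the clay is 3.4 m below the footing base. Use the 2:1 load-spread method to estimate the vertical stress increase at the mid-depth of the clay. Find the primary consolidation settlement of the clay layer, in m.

S_c ≈ 0.178 m

Mid-depth of clay below the footing base: z = 3.4 + 6.1/2 = 6.45 m.
Stress increase at mid-clay by the 2:1 spreading method:
Δσ = qB/(B+z) = 148×3/(3+6.45) = 46.984 kPa
Final effective stress: σ'_f = 62.3 + 46.984 = 109.28 kPa.
σ'_f = 109.28 > σ'_p = 74.3 kPa, so the stress path crosses the preconsolidation pressure — recompression up to σ'_p, then virgin compression beyond:
S_c = H/(1+e₀)·[C_r·log₁₀(σ'_p/σ'_0) + C_c·log₁₀(σ'_f/σ'_p)]
    = 6.1/2.09 × [0.075×log₁₀(74.3/62.3) + 0.33×log₁₀(109.28/74.3)]
    = 2.9187 × [0.0057376 + 0.055292] = 0.1781 m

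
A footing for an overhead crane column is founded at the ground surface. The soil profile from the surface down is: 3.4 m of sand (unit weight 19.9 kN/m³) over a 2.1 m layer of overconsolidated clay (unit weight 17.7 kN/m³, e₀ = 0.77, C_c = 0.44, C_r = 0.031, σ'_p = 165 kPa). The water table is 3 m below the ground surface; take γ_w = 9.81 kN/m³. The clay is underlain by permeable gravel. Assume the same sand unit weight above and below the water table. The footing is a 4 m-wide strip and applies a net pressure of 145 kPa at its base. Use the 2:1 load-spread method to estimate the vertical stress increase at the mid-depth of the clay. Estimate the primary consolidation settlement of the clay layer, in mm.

S_c ≈ 10.7 mm

Mid-depth of clay below the ground surface: z = 3.4 + 2.1/2 = 4.45 m.
Total vertical stress at mid-clay: σ_v = 19.9×3.4 + 17.7×1.05 = 86.245 kPa.
Pore pressure: u = 9.81×(4.45 − 3) = 14.225 kPa.
Initial effective stress: σ'_0 = σ_v − u = 86.245 − 14.225 = 72.02 kPa.
Stress increase at mid-clay by the 2:1 spreading method:
Δσ = qB/(B+z) = 145×4/(4+4.45) = 68.639 kPa
Final effective stress: σ'_f = 72.02 + 68.639 = 140.66 kPa.
σ'_f = 140.66 ≤ σ'_p = 165 kPa, so the clay remains overconsolidated and only the recompression index applies:
S_c = C_r·H/(1+e₀)·log₁₀(σ'_f/σ'_0) = 0.031×2.1/1.77×log₁₀(140.66/72.02)
    = 0.036778 × 0.29072 = 0.01069 m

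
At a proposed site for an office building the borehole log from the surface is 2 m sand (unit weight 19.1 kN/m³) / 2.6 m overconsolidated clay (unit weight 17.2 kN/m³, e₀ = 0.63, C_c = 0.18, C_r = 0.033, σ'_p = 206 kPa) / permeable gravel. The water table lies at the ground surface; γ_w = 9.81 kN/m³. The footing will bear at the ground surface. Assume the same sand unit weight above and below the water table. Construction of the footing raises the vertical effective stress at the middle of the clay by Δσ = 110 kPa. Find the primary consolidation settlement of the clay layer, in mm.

Mid-depth of clay below the ground surface: z = 2 + 2.6/2 = 3.3 m.
Total vertical stress at mid-clay: σ_v = 19.1×2 + 17.2×1.3 = 60.56 kPa.
Pore pressure: u = 9.81×(3.3 − 0) = 32.373 kPa.
Initial effective stress: σ'_0 = σ_v − u = 60.56 − 32.373 = 28.187 kPa.
Final effective stress: σ'_f = 28.187 + 110 = 138.19 kPa.
σ'_f = 138.19 ≤ σ'_p = 206 kPa, so the clay remains overconsolidated and only the recompression index applies:
S_c = C_r·H/(1+e₀)·log₁₀(σ'_f/σ'_0) = 0.033×2.6/1.63×log₁₀(138.19/28.187)
    = 0.052638 × 0.69043 = 0.03634 m

S_c ≈ 36.3 mm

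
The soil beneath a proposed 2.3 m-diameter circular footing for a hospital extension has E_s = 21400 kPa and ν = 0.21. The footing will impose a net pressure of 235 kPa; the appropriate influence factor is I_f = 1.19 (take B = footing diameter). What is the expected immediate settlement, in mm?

S_e ≈ 28.7 mm

Immediate (elastic) settlement: S_e = q·B·(1−ν²)/E_s · I_f.
S_e = 235 × 2.3 × (1 − 0.21²) / 21400 × 1.19
    = 235 × 2.3 × 0.9559 / 21400 × 1.19
    = 0.02873 m = 28.73 mm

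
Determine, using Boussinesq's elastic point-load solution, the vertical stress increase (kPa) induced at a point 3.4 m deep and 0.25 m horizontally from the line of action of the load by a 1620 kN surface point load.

Boussinesq vertical stress below a point load on an elastic half-space:
Δσ_z = 3P/(2πz²) · [1 + (r/z)²]^(−5/2)
r/z = 0.25/3.4 = 0.073529; [1+(r/z)²]^(−5/2) = 0.98661.
Δσ_z = 3×1620/(2π×3.4²) × 0.98661 = 66.911 × 0.98661 = 66.02 kPa

Δσ_z ≈ 66 kPa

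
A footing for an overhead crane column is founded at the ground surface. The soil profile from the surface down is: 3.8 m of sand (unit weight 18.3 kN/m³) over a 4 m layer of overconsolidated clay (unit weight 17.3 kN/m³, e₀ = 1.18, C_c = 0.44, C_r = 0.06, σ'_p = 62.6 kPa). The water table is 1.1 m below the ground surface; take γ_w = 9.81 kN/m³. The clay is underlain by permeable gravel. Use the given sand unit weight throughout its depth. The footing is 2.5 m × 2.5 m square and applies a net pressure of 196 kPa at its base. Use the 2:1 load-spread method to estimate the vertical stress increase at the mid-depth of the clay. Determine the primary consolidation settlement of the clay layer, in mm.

Mid-depth of clay below the ground surface: z = 3.8 + 4/2 = 5.8 m.
Total vertical stress at mid-clay: σ_v = 18.3×3.8 + 17.3×2 = 104.14 kPa.
Pore pressure: u = 9.81×(5.8 − 1.1) = 46.107 kPa.
Initial effective stress: σ'_0 = σ_v − u = 104.14 − 46.107 = 58.033 kPa.
Stress increase at mid-clay by the 2:1 spreading method:
Δσ = qBL/((B+z)(L+z)) = 196×2.5×2.5/((2.5+5.8)(2.5+5.8)) = 17.782 kPa
Final effective stress: σ'_f = 58.033 + 17.782 = 75.815 kPa.
σ'_f = 75.815 > σ'_p = 62.6 kPa, so the stress path crosses the preconsolidation pressure — recompression up to σ'_p, then virgin compression beyond:
S_c = H/(1+e₀)·[C_r·log₁₀(σ'_p/σ'_0) + C_c·log₁₀(σ'_f/σ'_p)]
    = 4/2.18 × [0.06×log₁₀(62.6/58.033) + 0.44×log₁₀(75.815/62.6)]
    = 1.8349 × [0.001974 + 0.0366] = 0.07078 m

S_c ≈ 70.8 mm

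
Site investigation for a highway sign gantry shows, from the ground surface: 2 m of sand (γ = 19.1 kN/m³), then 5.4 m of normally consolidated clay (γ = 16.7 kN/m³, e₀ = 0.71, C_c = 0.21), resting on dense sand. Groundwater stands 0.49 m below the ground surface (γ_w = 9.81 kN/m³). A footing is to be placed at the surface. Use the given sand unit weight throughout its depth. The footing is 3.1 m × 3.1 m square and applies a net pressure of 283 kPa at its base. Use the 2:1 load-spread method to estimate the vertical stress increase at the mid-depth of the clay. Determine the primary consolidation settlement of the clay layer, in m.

Mid-depth of clay below the ground surface: z = 2 + 5.4/2 = 4.7 m.
Total vertical stress at mid-clay: σ_v = 19.1×2 + 16.7×2.7 = 83.29 kPa.
Pore pressure: u = 9.81×(4.7 − 0.49) = 41.3 kPa.
Initial effective stress: σ'_0 = σ_v − u = 83.29 − 41.3 = 41.99 kPa.
Stress increase at mid-clay by the 2:1 spreading method:
Δσ = qBL/((B+z)(L+z)) = 283×3.1×3.1/((3.1+4.7)(3.1+4.7)) = 44.701 kPa
Final effective stress: σ'_f = σ'_0 + Δσ = 41.99 + 44.701 = 86.691 kPa.
Normally consolidated clay, so the full stress increment lies on the virgin compression line:
S_c = C_c·H/(1+e₀)·log₁₀(σ'_f/σ'_0) = 0.21×5.4/(1+0.71)×log₁₀(86.691/41.99)
    = 0.66316 × 0.31483 = 0.2088 m

S_c ≈ 0.209 m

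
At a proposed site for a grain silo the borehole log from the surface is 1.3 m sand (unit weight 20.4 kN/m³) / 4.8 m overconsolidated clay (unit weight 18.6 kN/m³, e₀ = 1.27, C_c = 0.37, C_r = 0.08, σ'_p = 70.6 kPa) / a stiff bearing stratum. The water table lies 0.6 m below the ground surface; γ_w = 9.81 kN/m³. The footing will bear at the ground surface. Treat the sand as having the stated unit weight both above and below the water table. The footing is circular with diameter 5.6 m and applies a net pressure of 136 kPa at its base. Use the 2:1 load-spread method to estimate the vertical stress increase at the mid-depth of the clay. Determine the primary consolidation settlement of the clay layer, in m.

Mid-depth of clay below the ground surface: z = 1.3 + 4.8/2 = 3.7 m.
Total vertical stress at mid-clay: σ_v = 20.4×1.3 + 18.6×2.4 = 71.16 kPa.
Pore pressure: u = 9.81×(3.7 − 0.6) = 30.411 kPa.
Initial effective stress: σ'_0 = σ_v − u = 71.16 − 30.411 = 40.749 kPa.
Stress increase at mid-clay by the 2:1 spreading method:
Δσ ≈ qD²/(D+z)² = 136×5.6²/(5.6+3.7)² = 49.312 kPa
Final effective stress: σ'_f = 40.749 + 49.312 = 90.061 kPa.
σ'_f = 90.061 > σ'_p = 70.6 kPa, so the stress path crosses the preconsolidation pressure — recompression up to σ'_p, then virgin compression beyond:
S_c = H/(1+e₀)·[C_r·log₁₀(σ'_p/σ'_0) + C_c·log₁₀(σ'_f/σ'_p)]
    = 4.8/2.27 × [0.08×log₁₀(70.6/40.749) + 0.37×log₁₀(90.061/70.6)]
    = 2.1145 × [0.019095 + 0.039121] = 0.1231 m

S_c ≈ 0.123 m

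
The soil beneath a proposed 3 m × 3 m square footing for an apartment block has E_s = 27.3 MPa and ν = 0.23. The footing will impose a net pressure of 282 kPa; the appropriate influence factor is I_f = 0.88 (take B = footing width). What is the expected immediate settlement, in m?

Immediate (elastic) settlement: S_e = q·B·(1−ν²)/E_s · I_f.
E_s = 27.3 MPa = 27300 kPa.
S_e = 282 × 3 × (1 − 0.23²) / 27300 × 0.88
    = 282 × 3 × 0.9471 / 27300 × 0.88
    = 0.02583 m

S_e ≈ 0.0258 m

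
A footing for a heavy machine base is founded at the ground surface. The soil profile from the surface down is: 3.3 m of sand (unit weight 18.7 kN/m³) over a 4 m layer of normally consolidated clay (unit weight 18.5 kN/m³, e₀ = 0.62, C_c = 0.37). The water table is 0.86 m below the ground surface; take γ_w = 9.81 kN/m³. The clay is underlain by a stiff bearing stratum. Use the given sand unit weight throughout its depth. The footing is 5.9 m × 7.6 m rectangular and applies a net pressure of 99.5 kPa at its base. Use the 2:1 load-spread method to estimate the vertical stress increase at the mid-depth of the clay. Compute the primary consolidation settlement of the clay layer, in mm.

Mid-depth of clay below the ground surface: z = 3.3 + 4/2 = 5.3 m.
Total vertical stress at mid-clay: σ_v = 18.7×3.3 + 18.5×2 = 98.71 kPa.
Pore pressure: u = 9.81×(5.3 − 0.86) = 43.556 kPa.
Initial effective stress: σ'_0 = σ_v − u = 98.71 − 43.556 = 55.154 kPa.
Stress increase at mid-clay by the 2:1 spreading method:
Δσ = qBL/((B+z)(L+z)) = 99.5×5.9×7.6/((5.9+5.3)(7.6+5.3)) = 30.88 kPa
Final effective stress: σ'_f = σ'_0 + Δσ = 55.154 + 30.88 = 86.034 kPa.
Normally consolidated clay, so the full stress increment lies on the virgin compression line:
S_c = C_c·H/(1+e₀)·log₁₀(σ'_f/σ'_0) = 0.37×4/(1+0.62)×log₁₀(86.034/55.154)
    = 0.91358 × 0.19309 = 0.1764 m

S_c ≈ 176 mm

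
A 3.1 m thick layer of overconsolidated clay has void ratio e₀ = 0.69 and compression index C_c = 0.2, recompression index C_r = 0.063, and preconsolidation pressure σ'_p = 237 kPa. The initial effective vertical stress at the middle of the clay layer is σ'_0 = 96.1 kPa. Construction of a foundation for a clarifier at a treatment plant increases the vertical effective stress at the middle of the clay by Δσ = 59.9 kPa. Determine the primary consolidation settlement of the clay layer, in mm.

Final effective stress: σ'_f = 96.1 + 59.9 = 156 kPa.
σ'_f = 156 ≤ σ'_p = 237 kPa, so the clay remains overconsolidated and only the recompression index applies:
S_c = C_r·H/(1+e₀)·log₁₀(σ'_f/σ'_0) = 0.063×3.1/1.69×log₁₀(156/96.1)
    = 0.11556 × 0.2104 = 0.02431 m

S_c ≈ 24.3 mm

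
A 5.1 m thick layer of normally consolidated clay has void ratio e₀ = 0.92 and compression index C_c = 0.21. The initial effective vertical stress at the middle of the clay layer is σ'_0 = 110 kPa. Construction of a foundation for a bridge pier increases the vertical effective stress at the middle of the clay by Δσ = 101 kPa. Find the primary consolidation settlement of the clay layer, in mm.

Final effective stress: σ'_f = σ'_0 + Δσ = 110 + 101 = 211 kPa.
Normally consolidated clay, so the full stress increment lies on the virgin compression line:
S_c = C_c·H/(1+e₀)·log₁₀(σ'_f/σ'_0) = 0.21×5.1/(1+0.92)×log₁₀(211/110)
    = 0.55781 × 0.28289 = 0.1578 m

S_c ≈ 158 mm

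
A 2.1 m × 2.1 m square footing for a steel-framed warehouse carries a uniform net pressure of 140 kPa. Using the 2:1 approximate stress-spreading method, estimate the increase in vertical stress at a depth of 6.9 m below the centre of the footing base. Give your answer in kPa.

Δσ_z ≈ 7.62 kPa

By the 2:1 method the load spreads at 1 horizontal : 2 vertical, so at depth z the loaded area has grown by z in each plan dimension:
Δσ = qBL/((B+z)(L+z)) = 140×2.1×2.1/((2.1+6.9)(2.1+6.9)) = 7.6222 kPa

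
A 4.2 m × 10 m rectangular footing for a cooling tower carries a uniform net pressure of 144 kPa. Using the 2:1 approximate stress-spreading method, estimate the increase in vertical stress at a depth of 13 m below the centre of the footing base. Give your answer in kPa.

By the 2:1 method the load spreads at 1 horizontal : 2 vertical, so at depth z the loaded area has grown by z in each plan dimension:
Δσ = qBL/((B+z)(L+z)) = 144×4.2×10/((4.2+13)(10+13)) = 15.288 kPa

Δσ_z ≈ 15.3 kPa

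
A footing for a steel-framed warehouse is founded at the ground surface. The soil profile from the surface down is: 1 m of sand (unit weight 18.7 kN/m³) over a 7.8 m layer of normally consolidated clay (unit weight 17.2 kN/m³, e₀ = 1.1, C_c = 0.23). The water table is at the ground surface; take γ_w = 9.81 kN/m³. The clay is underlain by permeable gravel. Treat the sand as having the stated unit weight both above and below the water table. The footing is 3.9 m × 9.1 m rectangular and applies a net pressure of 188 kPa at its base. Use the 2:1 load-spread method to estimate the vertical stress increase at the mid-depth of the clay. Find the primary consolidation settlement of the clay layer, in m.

Mid-depth of clay below the ground surface: z = 1 + 7.8/2 = 4.9 m.
Total vertical stress at mid-clay: σ_v = 18.7×1 + 17.2×3.9 = 85.78 kPa.
Pore pressure: u = 9.81×(4.9 − 0) = 48.069 kPa.
Initial effective stress: σ'_0 = σ_v − u = 85.78 − 48.069 = 37.711 kPa.
Stress increase at mid-clay by the 2:1 spreading method:
Δσ = qBL/((B+z)(L+z)) = 188×3.9×9.1/((3.9+4.9)(9.1+4.9)) = 54.157 kPa
Final effective stress: σ'_f = σ'_0 + Δσ = 37.711 + 54.157 = 91.868 kPa.
Normally consolidated clay, so the full stress increment lies on the virgin compression line:
S_c = C_c·H/(1+e₀)·log₁₀(σ'_f/σ'_0) = 0.23×7.8/(1+1.1)×log₁₀(91.868/37.711)
    = 0.85429 × 0.3867 = 0.3304 m

S_c ≈ 0.33 m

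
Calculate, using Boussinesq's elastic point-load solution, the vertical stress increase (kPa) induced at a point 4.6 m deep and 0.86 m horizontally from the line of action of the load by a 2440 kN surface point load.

Δσ_z ≈ 50.5 kPa

Boussinesq vertical stress below a point load on an elastic half-space:
Δσ_z = 3P/(2πz²) · [1 + (r/z)²]^(−5/2)
r/z = 0.86/4.6 = 0.18696; [1+(r/z)²]^(−5/2) = 0.9177.
Δσ_z = 3×2440/(2π×4.6²) × 0.9177 = 55.057 × 0.9177 = 50.53 kPa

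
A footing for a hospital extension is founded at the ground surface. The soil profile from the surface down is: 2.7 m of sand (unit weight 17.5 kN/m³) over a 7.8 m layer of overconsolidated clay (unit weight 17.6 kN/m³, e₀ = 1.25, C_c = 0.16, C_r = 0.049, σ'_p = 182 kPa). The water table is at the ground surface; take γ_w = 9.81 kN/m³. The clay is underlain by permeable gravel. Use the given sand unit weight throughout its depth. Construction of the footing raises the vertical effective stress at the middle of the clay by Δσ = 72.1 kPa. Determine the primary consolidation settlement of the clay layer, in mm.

S_c ≈ 64.9 mm

Mid-depth of clay below the ground surface: z = 2.7 + 7.8/2 = 6.6 m.
Total vertical stress at mid-clay: σ_v = 17.5×2.7 + 17.6×3.9 = 115.89 kPa.
Pore pressure: u = 9.81×(6.6 − 0) = 64.746 kPa.
Initial effective stress: σ'_0 = σ_v − u = 115.89 − 64.746 = 51.144 kPa.
Final effective stress: σ'_f = 51.144 + 72.1 = 123.24 kPa.
σ'_f = 123.24 ≤ σ'_p = 182 kPa, so the clay remains overconsolidated and only the recompression index applies:
S_c = C_r·H/(1+e₀)·log₁₀(σ'_f/σ'_0) = 0.049×7.8/2.25×log₁₀(123.24/51.144)
    = 0.16987 × 0.38196 = 0.06488 m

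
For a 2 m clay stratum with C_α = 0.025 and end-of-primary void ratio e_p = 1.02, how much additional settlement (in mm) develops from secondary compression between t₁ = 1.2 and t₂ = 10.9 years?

Secondary compression: S_s = C_α·H/(1+e_p)·log₁₀(t₂/t₁)
S_s = 0.025×2/(1+1.02)×log₁₀(10.9/1.2)
    = 0.02475 × 0.9582 = 0.02372 m

S_s ≈ 23.7 mm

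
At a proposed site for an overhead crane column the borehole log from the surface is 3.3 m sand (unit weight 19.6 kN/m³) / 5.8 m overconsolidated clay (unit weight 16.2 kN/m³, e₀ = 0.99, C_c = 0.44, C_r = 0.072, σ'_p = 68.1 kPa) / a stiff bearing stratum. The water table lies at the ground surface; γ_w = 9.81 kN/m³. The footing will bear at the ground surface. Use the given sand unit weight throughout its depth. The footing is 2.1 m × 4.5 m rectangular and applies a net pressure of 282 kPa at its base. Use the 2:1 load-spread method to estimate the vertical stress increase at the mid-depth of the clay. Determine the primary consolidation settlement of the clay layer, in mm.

S_c ≈ 122 mm

Mid-depth of clay below the ground surface: z = 3.3 + 5.8/2 = 6.2 m.
Total vertical stress at mid-clay: σ_v = 19.6×3.3 + 16.2×2.9 = 111.66 kPa.
Pore pressure: u = 9.81×(6.2 − 0) = 60.822 kPa.
Initial effective stress: σ'_0 = σ_v − u = 111.66 − 60.822 = 50.838 kPa.
Stress increase at mid-clay by the 2:1 spreading method:
Δσ = qBL/((B+z)(L+z)) = 282×2.1×4.5/((2.1+6.2)(4.5+6.2)) = 30.007 kPa
Final effective stress: σ'_f = 50.838 + 30.007 = 80.845 kPa.
σ'_f = 80.845 > σ'_p = 68.1 kPa, so the stress path crosses the preconsolidation pressure — recompression up to σ'_p, then virgin compression beyond:
S_c = H/(1+e₀)·[C_r·log₁₀(σ'_p/σ'_0) + C_c·log₁₀(σ'_f/σ'_p)]
    = 5.8/1.99 × [0.072×log₁₀(68.1/50.838) + 0.44×log₁₀(80.845/68.1)]
    = 2.9146 × [0.009141 + 0.032783] = 0.1222 m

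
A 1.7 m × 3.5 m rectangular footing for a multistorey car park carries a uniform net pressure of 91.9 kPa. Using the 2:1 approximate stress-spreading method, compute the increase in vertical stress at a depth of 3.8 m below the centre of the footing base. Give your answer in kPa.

Δσ_z ≈ 13.6 kPa

By the 2:1 method the load spreads at 1 horizontal : 2 vertical, so at depth z the loaded area has grown by z in each plan dimension:
Δσ = qBL/((B+z)(L+z)) = 91.9×1.7×3.5/((1.7+3.8)(3.5+3.8)) = 13.619 kPa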